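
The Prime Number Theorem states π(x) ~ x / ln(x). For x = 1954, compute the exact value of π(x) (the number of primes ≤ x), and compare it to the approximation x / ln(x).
π(1954) = 297;  x/ln(x) ≈ 257.86;  relative error ≈ 13.18%.

Directly count primes up to 1954: π(1954) = 297. The PNT approximation gives 1954/ln(1954) ≈ 1954/7.57763 ≈ 257.86. Relative error (π(x) − x/ln(x)) / π(x) ≈ 13.18%; the approximation is known to undercount slightly (Li(x) is a better estimate).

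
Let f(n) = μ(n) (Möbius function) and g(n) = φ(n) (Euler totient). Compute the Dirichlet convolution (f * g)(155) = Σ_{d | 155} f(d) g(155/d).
(μ * φ)(155) = 87

Divisors of 155: [1, 5, 31, 155]. For each d | 155:
  d = 1: μ(1) · φ(155/1) = 1 · 120 = 120
  d = 5: μ(5) · φ(155/5) = -1 · 30 = -30
  d = 31: μ(31) · φ(155/31) = -1 · 4 = -4
  d = 155: μ(155) · φ(155/155) = 1 · 1 = 1
Summing: (μ * φ)(155) = 120 + -30 + -4 + 1 = 87.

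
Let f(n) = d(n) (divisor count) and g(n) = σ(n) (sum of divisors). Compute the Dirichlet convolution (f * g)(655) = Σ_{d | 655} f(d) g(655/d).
(d * σ)(655) = 1072

Divisors of 655: [1, 5, 131, 655]. For each d | 655:
  d = 1: d(1) · σ(655/1) = 1 · 792 = 792
  d = 5: d(5) · σ(655/5) = 2 · 132 = 264
  d = 131: d(131) · σ(655/131) = 2 · 6 = 12
  d = 655: d(655) · σ(655/655) = 4 · 1 = 4
Summing: (d * σ)(655) = 792 + 264 + 12 + 4 = 1072.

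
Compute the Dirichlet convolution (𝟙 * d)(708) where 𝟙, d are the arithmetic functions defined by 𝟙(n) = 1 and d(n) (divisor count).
(𝟙 * d)(708) = 54

Divisors of 708: [1, 2, 3, 4, 6, 12, 59, 118, 177, 236, 354, 708]. For each d | 708:
  d = 1: 𝟙(1) · d(708/1) = 1 · 12 = 12
  d = 2: 𝟙(2) · d(708/2) = 1 · 8 = 8
  d = 3: 𝟙(3) · d(708/3) = 1 · 6 = 6
  d = 4: 𝟙(4) · d(708/4) = 1 · 4 = 4
  d = 6: 𝟙(6) · d(708/6) = 1 · 4 = 4
  d = 12: 𝟙(12) · d(708/12) = 1 · 2 = 2
  d = 59: 𝟙(59) · d(708/59) = 1 · 6 = 6
  d = 118: 𝟙(118) · d(708/118) = 1 · 4 = 4
  d = 177: 𝟙(177) · d(708/177) = 1 · 3 = 3
  d = 236: 𝟙(236) · d(708/236) = 1 · 2 = 2
  d = 354: 𝟙(354) · d(708/354) = 1 · 2 = 2
  d = 708: 𝟙(708) · d(708/708) = 1 · 1 = 1
Summing: (𝟙 * d)(708) = 12 + 8 + 6 + 4 + 4 + 2 + 6 + 4 + 3 + 2 + 2 + 1 = 54.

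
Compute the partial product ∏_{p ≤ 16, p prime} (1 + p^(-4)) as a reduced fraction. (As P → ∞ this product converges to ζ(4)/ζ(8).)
∏ = 54787204936389122/50827803952550625

The primes p ≤ 16 are [2, 3, 5, 7, 11, 13]. For each, (1 + 1/p^4) = (p^4 + 1)/p^4. Multiplying these fractions over p ∈ [2, 3, 5, 7, 11, 13] gives 54787204936389122/50827803952550625. (In the limit P → ∞ this tends to ζ(4)/ζ(8).)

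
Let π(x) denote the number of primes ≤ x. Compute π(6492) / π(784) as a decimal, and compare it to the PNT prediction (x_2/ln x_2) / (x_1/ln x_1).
π(6492)/π(784) = 842/137 ≈ 6.1460;  PNT prediction ≈ 6.2866.

π(784) = 137 and π(6492) = 842, so π(6492)/π(784) ≈ 6.1460. The PNT-predicted ratio is (6492/ln(6492)) / (784/ln(784)) ≈ 6.2866. The two agree to within a few percent, as expected.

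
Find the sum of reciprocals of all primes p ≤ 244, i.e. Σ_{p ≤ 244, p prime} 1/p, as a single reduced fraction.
Σ 1/p = 506873196134241441348690763593294873492730445394823722837469097176314709804649267964680634478659521/256041159035492609053110100510385311995538591998443060216114576417920917800321526504084465112487730

π(244) = 53, so the primes ≤ 244 are [2, 3, 5, 7, 11, 13, 17, 19, 23, 29, 31, 37, 41, 43, 47, 53, 59, 61, 67, 71, 73, 79, 83, 89, 97, 101, 103, 107, 109, 113, 127, 131, 137, 139, 149, 151, 157, 163, 167, 173, 179, 181, 191, 193, 197, 199, 211, 223, 227, 229, 233, 239, 241]. Summing 1/p over these primes: 506873196134241441348690763593294873492730445394823722837469097176314709804649267964680634478659521/256041159035492609053110100510385311995538591998443060216114576417920917800321526504084465112487730 ≈ 1.9797. Mertens estimate ln ln(244) + 0.2615 ≈ 1.9657.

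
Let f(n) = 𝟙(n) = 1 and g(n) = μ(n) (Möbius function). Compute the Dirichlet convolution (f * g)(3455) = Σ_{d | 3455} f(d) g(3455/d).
(𝟙 * μ)(3455) = 0

Divisors of 3455: [1, 5, 691, 3455]. For each d | 3455:
  d = 1: 𝟙(1) · μ(3455/1) = 1 · 1 = 1
  d = 5: 𝟙(5) · μ(3455/5) = 1 · -1 = -1
  d = 691: 𝟙(691) · μ(3455/691) = 1 · -1 = -1
  d = 3455: 𝟙(3455) · μ(3455/3455) = 1 · 1 = 1
Summing: (𝟙 * μ)(3455) = 1 + -1 + -1 + 1 = 0.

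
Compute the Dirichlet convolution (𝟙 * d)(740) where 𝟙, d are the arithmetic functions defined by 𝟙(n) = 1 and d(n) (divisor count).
(𝟙 * d)(740) = 54

Divisors of 740: [1, 2, 4, 5, 10, 20, 37, 74, 148, 185, 370, 740]. For each d | 740:
  d = 1: 𝟙(1) · d(740/1) = 1 · 12 = 12
  d = 2: 𝟙(2) · d(740/2) = 1 · 8 = 8
  d = 4: 𝟙(4) · d(740/4) = 1 · 4 = 4
  d = 5: 𝟙(5) · d(740/5) = 1 · 6 = 6
  d = 10: 𝟙(10) · d(740/10) = 1 · 4 = 4
  d = 20: 𝟙(20) · d(740/20) = 1 · 2 = 2
  d = 37: 𝟙(37) · d(740/37) = 1 · 6 = 6
  d = 74: 𝟙(74) · d(740/74) = 1 · 4 = 4
  d = 148: 𝟙(148) · d(740/148) = 1 · 2 = 2
  d = 185: 𝟙(185) · d(740/185) = 1 · 3 = 3
  d = 370: 𝟙(370) · d(740/370) = 1 · 2 = 2
  d = 740: 𝟙(740) · d(740/740) = 1 · 1 = 1
Summing: (𝟙 * d)(740) = 12 + 8 + 4 + 6 + 4 + 2 + 6 + 4 + 2 + 3 + 2 + 1 = 54.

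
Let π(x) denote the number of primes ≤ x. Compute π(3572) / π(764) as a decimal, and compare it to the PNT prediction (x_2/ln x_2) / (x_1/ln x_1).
π(3572)/π(764) = 500/135 ≈ 3.7037;  PNT prediction ≈ 3.7940.

π(764) = 135 and π(3572) = 500, so π(3572)/π(764) ≈ 3.7037. The PNT-predicted ratio is (3572/ln(3572)) / (764/ln(764)) ≈ 3.7940. The two agree to within a few percent, as expected.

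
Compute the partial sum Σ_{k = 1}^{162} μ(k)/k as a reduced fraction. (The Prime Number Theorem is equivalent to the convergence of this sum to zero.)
Σ μ(k)/k = 674117532155663976794637693297075629210667954252961166216521/35375166993717494840635767087951744212057570647889977422429870

Values of μ(k) for 1 ≤ k ≤ 162: μ(1) = 1, μ(2) = -1, μ(3) = -1, μ(5) = -1, μ(6) = 1, μ(7) = -1, μ(10) = 1, μ(11) = -1, μ(13) = -1, μ(14) = 1, μ(15) = 1, μ(17) = -1, μ(19) = -1, μ(21) = 1, μ(22) = 1, μ(23) = -1, μ(26) = 1, μ(29) = -1, μ(30) = -1, μ(31) = -1, μ(33) = 1, μ(34) = 1, μ(35) = 1, μ(37) = -1, μ(38) = 1, μ(39) = 1, μ(41) = -1, μ(42) = -1, μ(43) = -1, μ(46) = 1, μ(47) = -1, μ(51) = 1, μ(53) = -1, μ(55) = 1, μ(57) = 1, μ(58) = 1, μ(59) = -1, μ(61) = -1, μ(62) = 1, μ(65) = 1, μ(66) = -1, μ(67) = -1, μ(69) = 1, μ(70) = -1, μ(71) = -1, μ(73) = -1, μ(74) = 1, μ(77) = 1, μ(78) = -1, μ(79) = -1, μ(82) = 1, μ(83) = -1, μ(85) = 1, μ(86) = 1, μ(87) = 1, μ(89) = -1, μ(91) = 1, μ(93) = 1, μ(94) = 1, μ(95) = 1, μ(97) = -1, μ(101) = -1, μ(102) = -1, μ(103) = -1, μ(105) = -1, μ(106) = 1, μ(107) = -1, μ(109) = -1, μ(110) = -1, μ(111) = 1, μ(113) = -1, μ(114) = -1, μ(115) = 1, μ(118) = 1, μ(119) = 1, μ(122) = 1, μ(123) = 1, μ(127) = -1, μ(129) = 1, μ(130) = -1, μ(131) = -1, μ(133) = 1, μ(134) = 1, μ(137) = -1, μ(138) = -1, μ(139) = -1, μ(141) = 1, μ(142) = 1, μ(143) = 1, μ(145) = 1, μ(146) = 1, μ(149) = -1, μ(151) = -1, μ(154) = -1, μ(155) = 1, μ(157) = -1, μ(158) = 1, μ(159) = 1, μ(161) = 1, with μ = 0 on non-squarefree integers. Summing μ(k)/k for k where μ(k) ≠ 0 gives 674117532155663976794637693297075629210667954252961166216521/35375166993717494840635767087951744212057570647889977422429870 ≈ 0.0191. (PNT ⟺ this sum → 0 as n → ∞.)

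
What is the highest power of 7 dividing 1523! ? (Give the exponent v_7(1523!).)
v_7(1523!) = 252

Legendre's formula: v_p(n!) = Σ_{k ≥ 1} ⌊n / p^k⌋. For p = 7, n = 1523, the terms are:
  ⌊1523/7^1⌋ = ⌊1523/7⌋ = 217
  ⌊1523/7^2⌋ = ⌊1523/49⌋ = 31
  ⌊1523/7^3⌋ = ⌊1523/343⌋ = 4
(the next term ⌊1523/7^4⌋ = 0, terminating the sum). Summing: v_7(1523!) = 217 + 31 + 4 = 252.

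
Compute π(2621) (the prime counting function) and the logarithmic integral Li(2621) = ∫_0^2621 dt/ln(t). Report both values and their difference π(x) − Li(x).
π(2621) = 381;  Li(2621) ≈ 395.03;  π(x) − Li(x) ≈ -14.03.

Direct count of primes ≤ 2621 gives π(2621) = 381. Numerical evaluation of the logarithmic integral gives Li(2621) ≈ 395.03. The difference π(x) − Li(x) ≈ -14.03 is typically negative for small/moderate x (Li(x) overestimates), though Littlewood's theorem shows this sign changes infinitely often.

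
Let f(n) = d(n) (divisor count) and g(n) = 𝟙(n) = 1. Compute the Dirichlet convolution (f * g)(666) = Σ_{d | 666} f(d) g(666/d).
(d * 𝟙)(666) = 54

Divisors of 666: [1, 2, 3, 6, 9, 18, 37, 74, 111, 222, 333, 666]. For each d | 666:
  d = 1: d(1) · 𝟙(666/1) = 1 · 1 = 1
  d = 2: d(2) · 𝟙(666/2) = 2 · 1 = 2
  d = 3: d(3) · 𝟙(666/3) = 2 · 1 = 2
  d = 6: d(6) · 𝟙(666/6) = 4 · 1 = 4
  d = 9: d(9) · 𝟙(666/9) = 3 · 1 = 3
  d = 18: d(18) · 𝟙(666/18) = 6 · 1 = 6
  d = 37: d(37) · 𝟙(666/37) = 2 · 1 = 2
  d = 74: d(74) · 𝟙(666/74) = 4 · 1 = 4
  d = 111: d(111) · 𝟙(666/111) = 4 · 1 = 4
  d = 222: d(222) · 𝟙(666/222) = 8 · 1 = 8
  d = 333: d(333) · 𝟙(666/333) = 6 · 1 = 6
  d = 666: d(666) · 𝟙(666/666) = 12 · 1 = 12
Summing: (d * 𝟙)(666) = 1 + 2 + 2 + 4 + 3 + 6 + 2 + 4 + 4 + 8 + 6 + 12 = 54.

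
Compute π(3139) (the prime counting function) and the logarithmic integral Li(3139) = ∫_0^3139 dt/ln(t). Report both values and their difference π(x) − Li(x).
π(3139) = 446;  Li(3139) ≈ 460.07;  π(x) − Li(x) ≈ -14.07.

Direct count of primes ≤ 3139 gives π(3139) = 446. Numerical evaluation of the logarithmic integral gives Li(3139) ≈ 460.07. The difference π(x) − Li(x) ≈ -14.07 is typically negative for small/moderate x (Li(x) overestimates), though Littlewood's theorem shows this sign changes infinitely often.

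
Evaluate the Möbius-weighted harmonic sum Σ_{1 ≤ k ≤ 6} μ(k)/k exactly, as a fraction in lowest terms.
Σ μ(k)/k = 2/15

Values of μ(k) for 1 ≤ k ≤ 6: μ(1) = 1, μ(2) = -1, μ(3) = -1, μ(5) = -1, μ(6) = 1, with μ = 0 on non-squarefree integers. Summing μ(k)/k for k where μ(k) ≠ 0 gives 2/15 ≈ 0.1333. (PNT ⟺ this sum → 0 as n → ∞.)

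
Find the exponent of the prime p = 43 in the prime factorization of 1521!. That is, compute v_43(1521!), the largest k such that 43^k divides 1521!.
v_43(1521!) = 35

Legendre's formula: v_p(n!) = Σ_{k ≥ 1} ⌊n / p^k⌋. For p = 43, n = 1521, the terms are:
  ⌊1521/43^1⌋ = ⌊1521/43⌋ = 35
(the next term ⌊1521/43^2⌋ = 0, terminating the sum). Summing: v_43(1521!) = 35 = 35.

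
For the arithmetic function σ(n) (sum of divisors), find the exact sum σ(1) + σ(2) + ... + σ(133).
Σ_{n ≤ 133} σ(n) = 14591

Compute σ(n) for each 1 ≤ n ≤ 133: σ(1) = 1, σ(2) = 3, σ(3) = 4, σ(4) = 7, σ(5) = 6, σ(6) = 12, σ(7) = 8, σ(8) = 15, σ(9) = 13, σ(10) = 18, σ(11) = 12, σ(12) = 28, σ(13) = 14, σ(14) = 24, σ(15) = 24, σ(16) = 31, σ(17) = 18, σ(18) = 39, σ(19) = 20, σ(20) = 42, σ(21) = 32, σ(22) = 36, σ(23) = 24, σ(24) = 60, σ(25) = 31, σ(26) = 42, σ(27) = 40, σ(28) = 56, σ(29) = 30, σ(30) = 72, σ(31) = 32, σ(32) = 63, σ(33) = 48, σ(34) = 54, σ(35) = 48, σ(36) = 91, σ(37) = 38, σ(38) = 60, σ(39) = 56, σ(40) = 90, σ(41) = 42, σ(42) = 96, σ(43) = 44, σ(44) = 84, σ(45) = 78, σ(46) = 72, σ(47) = 48, σ(48) = 124, σ(49) = 57, σ(50) = 93, σ(51) = 72, σ(52) = 98, σ(53) = 54, σ(54) = 120, σ(55) = 72, σ(56) = 120, σ(57) = 80, σ(58) = 90, σ(59) = 60, σ(60) = 168, σ(61) = 62, σ(62) = 96, σ(63) = 104, σ(64) = 127, σ(65) = 84, σ(66) = 144, σ(67) = 68, σ(68) = 126, σ(69) = 96, σ(70) = 144, σ(71) = 72, σ(72) = 195, σ(73) = 74, σ(74) = 114, σ(75) = 124, σ(76) = 140, σ(77) = 96, σ(78) = 168, σ(79) = 80, σ(80) = 186, σ(81) = 121, σ(82) = 126, σ(83) = 84, σ(84) = 224, σ(85) = 108, σ(86) = 132, σ(87) = 120, σ(88) = 180, σ(89) = 90, σ(90) = 234, σ(91) = 112, σ(92) = 168, σ(93) = 128, σ(94) = 144, σ(95) = 120, σ(96) = 252, σ(97) = 98, σ(98) = 171, σ(99) = 156, σ(100) = 217, σ(101) = 102, σ(102) = 216, σ(103) = 104, σ(104) = 210, σ(105) = 192, σ(106) = 162, σ(107) = 108, σ(108) = 280, σ(109) = 110, σ(110) = 216, σ(111) = 152, σ(112) = 248, σ(113) = 114, σ(114) = 240, σ(115) = 144, σ(116) = 210, σ(117) = 182, σ(118) = 180, σ(119) = 144, σ(120) = 360, σ(121) = 133, σ(122) = 186, σ(123) = 168, σ(124) = 224, σ(125) = 156, σ(126) = 312, σ(127) = 128, σ(128) = 255, σ(129) = 176, σ(130) = 252, σ(131) = 132, σ(132) = 336, σ(133) = 160. Summing all 133 values: 14591. (Average order: Σ_{n ≤ x} σ(n) ~ (π²/12) x². For x = 133, (π²/12)·133² ≈ 14548.62.)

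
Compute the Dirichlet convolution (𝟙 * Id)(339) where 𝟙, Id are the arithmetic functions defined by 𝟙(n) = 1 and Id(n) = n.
(𝟙 * Id)(339) = 456

Divisors of 339: [1, 3, 113, 339]. For each d | 339:
  d = 1: 𝟙(1) · Id(339/1) = 1 · 339 = 339
  d = 3: 𝟙(3) · Id(339/3) = 1 · 113 = 113
  d = 113: 𝟙(113) · Id(339/113) = 1 · 3 = 3
  d = 339: 𝟙(339) · Id(339/339) = 1 · 1 = 1
Summing: (𝟙 * Id)(339) = 339 + 113 + 3 + 1 = 456.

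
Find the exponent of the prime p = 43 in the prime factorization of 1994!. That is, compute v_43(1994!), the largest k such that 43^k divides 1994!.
v_43(1994!) = 47

Legendre's formula: v_p(n!) = Σ_{k ≥ 1} ⌊n / p^k⌋. For p = 43, n = 1994, the terms are:
  ⌊1994/43^1⌋ = ⌊1994/43⌋ = 46
  ⌊1994/43^2⌋ = ⌊1994/1849⌋ = 1
(the next term ⌊1994/43^3⌋ = 0, terminating the sum). Summing: v_43(1994!) = 46 + 1 = 47.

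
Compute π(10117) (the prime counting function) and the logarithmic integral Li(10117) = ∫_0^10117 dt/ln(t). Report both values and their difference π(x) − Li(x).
π(10117) = 1242;  Li(10117) ≈ 1258.83;  π(x) − Li(x) ≈ -16.83.

Direct count of primes ≤ 10117 gives π(10117) = 1242. Numerical evaluation of the logarithmic integral gives Li(10117) ≈ 1258.83. The difference π(x) − Li(x) ≈ -16.83 is typically negative for small/moderate x (Li(x) overestimates), though Littlewood's theorem shows this sign changes infinitely often.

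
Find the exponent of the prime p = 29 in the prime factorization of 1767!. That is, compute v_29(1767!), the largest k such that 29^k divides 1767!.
v_29(1767!) = 62

Legendre's formula: v_p(n!) = Σ_{k ≥ 1} ⌊n / p^k⌋. For p = 29, n = 1767, the terms are:
  ⌊1767/29^1⌋ = ⌊1767/29⌋ = 60
  ⌊1767/29^2⌋ = ⌊1767/841⌋ = 2
(the next term ⌊1767/29^3⌋ = 0, terminating the sum). Summing: v_29(1767!) = 60 + 2 = 62.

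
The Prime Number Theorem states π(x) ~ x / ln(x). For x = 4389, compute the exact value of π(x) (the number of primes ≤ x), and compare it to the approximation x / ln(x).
π(4389) = 597;  x/ln(x) ≈ 523.32;  relative error ≈ 12.34%.

Directly count primes up to 4389: π(4389) = 597. The PNT approximation gives 4389/ln(4389) ≈ 4389/8.38686 ≈ 523.32. Relative error (π(x) − x/ln(x)) / π(x) ≈ 12.34%; the approximation is known to undercount slightly (Li(x) is a better estimate).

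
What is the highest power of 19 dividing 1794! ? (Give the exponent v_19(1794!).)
v_19(1794!) = 98

Legendre's formula: v_p(n!) = Σ_{k ≥ 1} ⌊n / p^k⌋. For p = 19, n = 1794, the terms are:
  ⌊1794/19^1⌋ = ⌊1794/19⌋ = 94
  ⌊1794/19^2⌋ = ⌊1794/361⌋ = 4
(the next term ⌊1794/19^3⌋ = 0, terminating the sum). Summing: v_19(1794!) = 94 + 4 = 98.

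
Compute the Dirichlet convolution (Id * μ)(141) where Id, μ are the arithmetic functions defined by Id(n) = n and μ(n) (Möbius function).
(Id * μ)(141) = 92

Divisors of 141: [1, 3, 47, 141]. For each d | 141:
  d = 1: Id(1) · μ(141/1) = 1 · 1 = 1
  d = 3: Id(3) · μ(141/3) = 3 · -1 = -3
  d = 47: Id(47) · μ(141/47) = 47 · -1 = -47
  d = 141: Id(141) · μ(141/141) = 141 · 1 = 141
Summing: (Id * μ)(141) = 1 + -3 + -47 + 141 = 92.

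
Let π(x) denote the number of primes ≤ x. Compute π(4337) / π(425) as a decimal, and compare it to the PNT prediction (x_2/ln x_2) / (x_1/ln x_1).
π(4337)/π(425) = 592/82 ≈ 7.2195;  PNT prediction ≈ 7.3744.

π(425) = 82 and π(4337) = 592, so π(4337)/π(425) ≈ 7.2195. The PNT-predicted ratio is (4337/ln(4337)) / (425/ln(425)) ≈ 7.3744. The two agree to within a few percent, as expected.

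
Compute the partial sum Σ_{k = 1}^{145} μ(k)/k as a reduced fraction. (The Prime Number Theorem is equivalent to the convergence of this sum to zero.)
Σ μ(k)/k = 21902975338172457649793319236190033588273978079735884/1669107775099865011251538855274990009561055775533405515

Values of μ(k) for 1 ≤ k ≤ 145: μ(1) = 1, μ(2) = -1, μ(3) = -1, μ(5) = -1, μ(6) = 1, μ(7) = -1, μ(10) = 1, μ(11) = -1, μ(13) = -1, μ(14) = 1, μ(15) = 1, μ(17) = -1, μ(19) = -1, μ(21) = 1, μ(22) = 1, μ(23) = -1, μ(26) = 1, μ(29) = -1, μ(30) = -1, μ(31) = -1, μ(33) = 1, μ(34) = 1, μ(35) = 1, μ(37) = -1, μ(38) = 1, μ(39) = 1, μ(41) = -1, μ(42) = -1, μ(43) = -1, μ(46) = 1, μ(47) = -1, μ(51) = 1, μ(53) = -1, μ(55) = 1, μ(57) = 1, μ(58) = 1, μ(59) = -1, μ(61) = -1, μ(62) = 1, μ(65) = 1, μ(66) = -1, μ(67) = -1, μ(69) = 1, μ(70) = -1, μ(71) = -1, μ(73) = -1, μ(74) = 1, μ(77) = 1, μ(78) = -1, μ(79) = -1, μ(82) = 1, μ(83) = -1, μ(85) = 1, μ(86) = 1, μ(87) = 1, μ(89) = -1, μ(91) = 1, μ(93) = 1, μ(94) = 1, μ(95) = 1, μ(97) = -1, μ(101) = -1, μ(102) = -1, μ(103) = -1, μ(105) = -1, μ(106) = 1, μ(107) = -1, μ(109) = -1, μ(110) = -1, μ(111) = 1, μ(113) = -1, μ(114) = -1, μ(115) = 1, μ(118) = 1, μ(119) = 1, μ(122) = 1, μ(123) = 1, μ(127) = -1, μ(129) = 1, μ(130) = -1, μ(131) = -1, μ(133) = 1, μ(134) = 1, μ(137) = -1, μ(138) = -1, μ(139) = -1, μ(141) = 1, μ(142) = 1, μ(143) = 1, μ(145) = 1, with μ = 0 on non-squarefree integers. Summing μ(k)/k for k where μ(k) ≠ 0 gives 21902975338172457649793319236190033588273978079735884/1669107775099865011251538855274990009561055775533405515 ≈ 0.0131. (PNT ⟺ this sum → 0 as n → ∞.)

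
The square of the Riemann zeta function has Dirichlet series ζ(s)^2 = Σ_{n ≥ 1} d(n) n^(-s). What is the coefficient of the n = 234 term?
d(234) = 12

ζ(s)^2 = (Σ 1/m^s)(Σ 1/k^s). The coefficient of 1/n^s in the product is the number of ordered pairs (m, k) with mk = n, which equals d(n). For n = 234, divisors are [1, 2, 3, 6, 9, 13, 18, 26, 39, 78, 117, 234], so d(234) = 12.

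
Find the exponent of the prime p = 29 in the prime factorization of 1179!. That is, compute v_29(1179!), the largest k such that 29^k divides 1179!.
v_29(1179!) = 41

Legendre's formula: v_p(n!) = Σ_{k ≥ 1} ⌊n / p^k⌋. For p = 29, n = 1179, the terms are:
  ⌊1179/29^1⌋ = ⌊1179/29⌋ = 40
  ⌊1179/29^2⌋ = ⌊1179/841⌋ = 1
(the next term ⌊1179/29^3⌋ = 0, terminating the sum). Summing: v_29(1179!) = 40 + 1 = 41.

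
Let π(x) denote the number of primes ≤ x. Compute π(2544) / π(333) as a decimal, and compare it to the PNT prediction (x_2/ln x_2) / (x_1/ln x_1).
π(2544)/π(333) = 372/67 ≈ 5.5522;  PNT prediction ≈ 5.6586.

π(333) = 67 and π(2544) = 372, so π(2544)/π(333) ≈ 5.5522. The PNT-predicted ratio is (2544/ln(2544)) / (333/ln(333)) ≈ 5.6586. The two agree to within a few percent, as expected.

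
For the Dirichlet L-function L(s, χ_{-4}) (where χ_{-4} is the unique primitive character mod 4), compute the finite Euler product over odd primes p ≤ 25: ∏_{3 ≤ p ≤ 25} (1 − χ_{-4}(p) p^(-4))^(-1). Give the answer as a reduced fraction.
∏ = 2907090265708363109850475/2939590979896221115088896

The odd primes p ≤ 25 are [3, 5, 7, 11, 13, 17, 19, 23]. For each, χ(p) = 1 if p ≡ 1 mod 4, χ(p) = −1 if p ≡ 3 mod 4. Taking (1 − χ(p)/p^4)^(-1) = p^4/(p^4 − χ(p)): (1 − (-1)/3^4)^(-1) · (1 − (1)/5^4)^(-1) · (1 − (-1)/7^4)^(-1) · (1 − (-1)/11^4)^(-1) · (1 − (1)/13^4)^(-1) · (1 − (1)/17^4)^(-1) · (1 − (-1)/19^4)^(-1) · (1 − (-1)/23^4)^(-1) = 2907090265708363109850475/2939590979896221115088896.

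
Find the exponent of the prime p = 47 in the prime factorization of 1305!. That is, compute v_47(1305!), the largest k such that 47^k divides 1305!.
v_47(1305!) = 27

Legendre's formula: v_p(n!) = Σ_{k ≥ 1} ⌊n / p^k⌋. For p = 47, n = 1305, the terms are:
  ⌊1305/47^1⌋ = ⌊1305/47⌋ = 27
(the next term ⌊1305/47^2⌋ = 0, terminating the sum). Summing: v_47(1305!) = 27 = 27.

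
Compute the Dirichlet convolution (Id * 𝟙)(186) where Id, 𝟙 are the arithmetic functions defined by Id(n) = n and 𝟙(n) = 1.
(Id * 𝟙)(186) = 384

Divisors of 186: [1, 2, 3, 6, 31, 62, 93, 186]. For each d | 186:
  d = 1: Id(1) · 𝟙(186/1) = 1 · 1 = 1
  d = 2: Id(2) · 𝟙(186/2) = 2 · 1 = 2
  d = 3: Id(3) · 𝟙(186/3) = 3 · 1 = 3
  d = 6: Id(6) · 𝟙(186/6) = 6 · 1 = 6
  d = 31: Id(31) · 𝟙(186/31) = 31 · 1 = 31
  d = 62: Id(62) · 𝟙(186/62) = 62 · 1 = 62
  d = 93: Id(93) · 𝟙(186/93) = 93 · 1 = 93
  d = 186: Id(186) · 𝟙(186/186) = 186 · 1 = 186
Summing: (Id * 𝟙)(186) = 1 + 2 + 3 + 6 + 31 + 62 + 93 + 186 = 384.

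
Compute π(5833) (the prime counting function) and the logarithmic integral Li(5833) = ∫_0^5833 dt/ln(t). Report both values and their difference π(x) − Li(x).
π(5833) = 765;  Li(5833) ≈ 781.19;  π(x) − Li(x) ≈ -16.19.

Direct count of primes ≤ 5833 gives π(5833) = 765. Numerical evaluation of the logarithmic integral gives Li(5833) ≈ 781.19. The difference π(x) − Li(x) ≈ -16.19 is typically negative for small/moderate x (Li(x) overestimates), though Littlewood's theorem shows this sign changes infinitely often.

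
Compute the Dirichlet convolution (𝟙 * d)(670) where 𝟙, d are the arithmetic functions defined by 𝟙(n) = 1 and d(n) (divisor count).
(𝟙 * d)(670) = 27

Divisors of 670: [1, 2, 5, 10, 67, 134, 335, 670]. For each d | 670:
  d = 1: 𝟙(1) · d(670/1) = 1 · 8 = 8
  d = 2: 𝟙(2) · d(670/2) = 1 · 4 = 4
  d = 5: 𝟙(5) · d(670/5) = 1 · 4 = 4
  d = 10: 𝟙(10) · d(670/10) = 1 · 2 = 2
  d = 67: 𝟙(67) · d(670/67) = 1 · 4 = 4
  d = 134: 𝟙(134) · d(670/134) = 1 · 2 = 2
  d = 335: 𝟙(335) · d(670/335) = 1 · 2 = 2
  d = 670: 𝟙(670) · d(670/670) = 1 · 1 = 1
Summing: (𝟙 * d)(670) = 8 + 4 + 4 + 2 + 4 + 2 + 2 + 1 = 27.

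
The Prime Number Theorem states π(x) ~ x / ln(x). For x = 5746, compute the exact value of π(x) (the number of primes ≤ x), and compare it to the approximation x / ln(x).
π(5746) = 756;  x/ln(x) ≈ 663.80;  relative error ≈ 12.20%.

Directly count primes up to 5746: π(5746) = 756. The PNT approximation gives 5746/ln(5746) ≈ 5746/8.65626 ≈ 663.80. Relative error (π(x) − x/ln(x)) / π(x) ≈ 12.20%; the approximation is known to undercount slightly (Li(x) is a better estimate).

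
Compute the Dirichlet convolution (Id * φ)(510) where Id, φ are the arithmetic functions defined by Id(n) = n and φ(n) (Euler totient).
(Id * φ)(510) = 4455

Divisors of 510: [1, 2, 3, 5, 6, 10, 15, 17, 30, 34, 51, 85, 102, 170, 255, 510]. For each d | 510:
  d = 1: Id(1) · φ(510/1) = 1 · 128 = 128
  d = 2: Id(2) · φ(510/2) = 2 · 128 = 256
  d = 3: Id(3) · φ(510/3) = 3 · 64 = 192
  d = 5: Id(5) · φ(510/5) = 5 · 32 = 160
  d = 6: Id(6) · φ(510/6) = 6 · 64 = 384
  d = 10: Id(10) · φ(510/10) = 10 · 32 = 320
  d = 15: Id(15) · φ(510/15) = 15 · 16 = 240
  d = 17: Id(17) · φ(510/17) = 17 · 8 = 136
  d = 30: Id(30) · φ(510/30) = 30 · 16 = 480
  d = 34: Id(34) · φ(510/34) = 34 · 8 = 272
  d = 51: Id(51) · φ(510/51) = 51 · 4 = 204
  d = 85: Id(85) · φ(510/85) = 85 · 2 = 170
  d = 102: Id(102) · φ(510/102) = 102 · 4 = 408
  d = 170: Id(170) · φ(510/170) = 170 · 2 = 340
  d = 255: Id(255) · φ(510/255) = 255 · 1 = 255
  d = 510: Id(510) · φ(510/510) = 510 · 1 = 510
Summing: (Id * φ)(510) = 128 + 256 + 192 + 160 + 384 + 320 + 240 + 136 + 480 + 272 + 204 + 170 + 408 + 340 + 255 + 510 = 4455.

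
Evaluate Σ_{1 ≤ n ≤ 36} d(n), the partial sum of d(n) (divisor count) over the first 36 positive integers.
Σ_{n ≤ 36} d(n) = 140

Compute d(n) for each 1 ≤ n ≤ 36: d(1) = 1, d(2) = 2, d(3) = 2, d(4) = 3, d(5) = 2, d(6) = 4, d(7) = 2, d(8) = 4, d(9) = 3, d(10) = 4, d(11) = 2, d(12) = 6, d(13) = 2, d(14) = 4, d(15) = 4, d(16) = 5, d(17) = 2, d(18) = 6, d(19) = 2, d(20) = 6, d(21) = 4, d(22) = 4, d(23) = 2, d(24) = 8, d(25) = 3, d(26) = 4, d(27) = 4, d(28) = 6, d(29) = 2, d(30) = 8, d(31) = 2, d(32) = 6, d(33) = 4, d(34) = 4, d(35) = 4, d(36) = 9. Summing all 36 values: 140. (Dirichlet's divisor formula: Σ_{n ≤ x} d(n) = x ln(x) + (2γ − 1) x + O(√x). For x = 36, the asymptotic estimate is ≈ 134.57.)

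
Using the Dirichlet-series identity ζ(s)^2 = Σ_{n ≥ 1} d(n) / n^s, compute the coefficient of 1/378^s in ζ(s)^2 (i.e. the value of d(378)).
d(378) = 16

ζ(s)^2 = (Σ 1/m^s)(Σ 1/k^s). The coefficient of 1/n^s in the product is the number of ordered pairs (m, k) with mk = n, which equals d(n). For n = 378, divisors are [1, 2, 3, 6, 7, 9, 14, 18, 21, 27, 42, 54, 63, 126, 189, 378], so d(378) = 16.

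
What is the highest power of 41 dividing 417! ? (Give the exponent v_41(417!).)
v_41(417!) = 10

Legendre's formula: v_p(n!) = Σ_{k ≥ 1} ⌊n / p^k⌋. For p = 41, n = 417, the terms are:
  ⌊417/41^1⌋ = ⌊417/41⌋ = 10
(the next term ⌊417/41^2⌋ = 0, terminating the sum). Summing: v_41(417!) = 10 = 10.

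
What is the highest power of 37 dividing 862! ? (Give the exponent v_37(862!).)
v_37(862!) = 23

Legendre's formula: v_p(n!) = Σ_{k ≥ 1} ⌊n / p^k⌋. For p = 37, n = 862, the terms are:
  ⌊862/37^1⌋ = ⌊862/37⌋ = 23
(the next term ⌊862/37^2⌋ = 0, terminating the sum). Summing: v_37(862!) = 23 = 23.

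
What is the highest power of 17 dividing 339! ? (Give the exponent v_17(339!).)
v_17(339!) = 20

Legendre's formula: v_p(n!) = Σ_{k ≥ 1} ⌊n / p^k⌋. For p = 17, n = 339, the terms are:
  ⌊339/17^1⌋ = ⌊339/17⌋ = 19
  ⌊339/17^2⌋ = ⌊339/289⌋ = 1
(the next term ⌊339/17^3⌋ = 0, terminating the sum). Summing: v_17(339!) = 19 + 1 = 20.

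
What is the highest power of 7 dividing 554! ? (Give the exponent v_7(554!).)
v_7(554!) = 91

Legendre's formula: v_p(n!) = Σ_{k ≥ 1} ⌊n / p^k⌋. For p = 7, n = 554, the terms are:
  ⌊554/7^1⌋ = ⌊554/7⌋ = 79
  ⌊554/7^2⌋ = ⌊554/49⌋ = 11
  ⌊554/7^3⌋ = ⌊554/343⌋ = 1
(the next term ⌊554/7^4⌋ = 0, terminating the sum). Summing: v_7(554!) = 79 + 11 + 1 = 91.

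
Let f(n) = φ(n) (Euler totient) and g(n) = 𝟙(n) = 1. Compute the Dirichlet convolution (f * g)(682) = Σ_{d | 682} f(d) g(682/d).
(φ * 𝟙)(682) = 682

Divisors of 682: [1, 2, 11, 22, 31, 62, 341, 682]. For each d | 682:
  d = 1: φ(1) · 𝟙(682/1) = 1 · 1 = 1
  d = 2: φ(2) · 𝟙(682/2) = 1 · 1 = 1
  d = 11: φ(11) · 𝟙(682/11) = 10 · 1 = 10
  d = 22: φ(22) · 𝟙(682/22) = 10 · 1 = 10
  d = 31: φ(31) · 𝟙(682/31) = 30 · 1 = 30
  d = 62: φ(62) · 𝟙(682/62) = 30 · 1 = 30
  d = 341: φ(341) · 𝟙(682/341) = 300 · 1 = 300
  d = 682: φ(682) · 𝟙(682/682) = 300 · 1 = 300
Summing: (φ * 𝟙)(682) = 1 + 1 + 10 + 10 + 30 + 30 + 300 + 300 = 682.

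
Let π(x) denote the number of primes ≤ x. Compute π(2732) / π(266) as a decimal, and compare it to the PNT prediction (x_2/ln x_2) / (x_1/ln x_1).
π(2732)/π(266) = 399/56 ≈ 7.1250;  PNT prediction ≈ 7.2473.

π(266) = 56 and π(2732) = 399, so π(2732)/π(266) ≈ 7.1250. The PNT-predicted ratio is (2732/ln(2732)) / (266/ln(266)) ≈ 7.2473. The two agree to within a few percent, as expected.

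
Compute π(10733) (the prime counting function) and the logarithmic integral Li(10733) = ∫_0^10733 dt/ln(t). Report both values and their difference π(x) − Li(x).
π(10733) = 1309;  Li(10733) ≈ 1325.41;  π(x) − Li(x) ≈ -16.41.

Direct count of primes ≤ 10733 gives π(10733) = 1309. Numerical evaluation of the logarithmic integral gives Li(10733) ≈ 1325.41. The difference π(x) − Li(x) ≈ -16.41 is typically negative for small/moderate x (Li(x) overestimates), though Littlewood's theorem shows this sign changes infinitely often.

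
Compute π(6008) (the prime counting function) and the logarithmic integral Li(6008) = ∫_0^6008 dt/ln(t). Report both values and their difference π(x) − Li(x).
π(6008) = 784;  Li(6008) ≈ 801.33;  π(x) − Li(x) ≈ -17.33.

Direct count of primes ≤ 6008 gives π(6008) = 784. Numerical evaluation of the logarithmic integral gives Li(6008) ≈ 801.33. The difference π(x) − Li(x) ≈ -17.33 is typically negative for small/moderate x (Li(x) overestimates), though Littlewood's theorem shows this sign changes infinitely often.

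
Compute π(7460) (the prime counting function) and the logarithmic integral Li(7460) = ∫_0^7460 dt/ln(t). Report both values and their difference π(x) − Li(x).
π(7460) = 945;  Li(7460) ≈ 966.10;  π(x) − Li(x) ≈ -21.10.

Direct count of primes ≤ 7460 gives π(7460) = 945. Numerical evaluation of the logarithmic integral gives Li(7460) ≈ 966.10. The difference π(x) − Li(x) ≈ -21.10 is typically negative for small/moderate x (Li(x) overestimates), though Littlewood's theorem shows this sign changes infinitely often.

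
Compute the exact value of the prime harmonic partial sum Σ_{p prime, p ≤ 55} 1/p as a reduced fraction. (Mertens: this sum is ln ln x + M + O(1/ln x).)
Σ 1/p = 54766551458687142251/32589158477190044730

π(55) = 16, so the primes ≤ 55 are [2, 3, 5, 7, 11, 13, 17, 19, 23, 29, 31, 37, 41, 43, 47, 53]. Summing 1/p over these primes: 54766551458687142251/32589158477190044730 ≈ 1.6805. Mertens estimate ln ln(55) + 0.2615 ≈ 1.6496.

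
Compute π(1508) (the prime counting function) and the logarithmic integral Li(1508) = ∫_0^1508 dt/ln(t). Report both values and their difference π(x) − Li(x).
π(1508) = 239;  Li(1508) ≈ 248.91;  π(x) − Li(x) ≈ -9.91.

Direct count of primes ≤ 1508 gives π(1508) = 239. Numerical evaluation of the logarithmic integral gives Li(1508) ≈ 248.91. The difference π(x) − Li(x) ≈ -9.91 is typically negative for small/moderate x (Li(x) overestimates), though Littlewood's theorem shows this sign changes infinitely often.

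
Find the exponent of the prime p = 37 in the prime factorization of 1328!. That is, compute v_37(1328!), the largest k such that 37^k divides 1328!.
v_37(1328!) = 35

Legendre's formula: v_p(n!) = Σ_{k ≥ 1} ⌊n / p^k⌋. For p = 37, n = 1328, the terms are:
  ⌊1328/37^1⌋ = ⌊1328/37⌋ = 35
(the next term ⌊1328/37^2⌋ = 0, terminating the sum). Summing: v_37(1328!) = 35 = 35.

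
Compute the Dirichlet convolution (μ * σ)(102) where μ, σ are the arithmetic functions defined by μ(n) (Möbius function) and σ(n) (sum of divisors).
(μ * σ)(102) = 102

Divisors of 102: [1, 2, 3, 6, 17, 34, 51, 102]. For each d | 102:
  d = 1: μ(1) · σ(102/1) = 1 · 216 = 216
  d = 2: μ(2) · σ(102/2) = -1 · 72 = -72
  d = 3: μ(3) · σ(102/3) = -1 · 54 = -54
  d = 6: μ(6) · σ(102/6) = 1 · 18 = 18
  d = 17: μ(17) · σ(102/17) = -1 · 12 = -12
  d = 34: μ(34) · σ(102/34) = 1 · 4 = 4
  d = 51: μ(51) · σ(102/51) = 1 · 3 = 3
  d = 102: μ(102) · σ(102/102) = -1 · 1 = -1
Summing: (μ * σ)(102) = 216 + -72 + -54 + 18 + -12 + 4 + 3 + -1 = 102.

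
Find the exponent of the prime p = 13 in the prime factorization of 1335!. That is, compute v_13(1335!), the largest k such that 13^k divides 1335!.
v_13(1335!) = 109

Legendre's formula: v_p(n!) = Σ_{k ≥ 1} ⌊n / p^k⌋. For p = 13, n = 1335, the terms are:
  ⌊1335/13^1⌋ = ⌊1335/13⌋ = 102
  ⌊1335/13^2⌋ = ⌊1335/169⌋ = 7
(the next term ⌊1335/13^3⌋ = 0, terminating the sum). Summing: v_13(1335!) = 102 + 7 = 109.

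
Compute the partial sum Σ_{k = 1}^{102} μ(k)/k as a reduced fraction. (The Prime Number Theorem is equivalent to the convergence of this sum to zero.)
Σ μ(k)/k = 2660830183286759736179348593747906673/232862364358497360900063316880507363070

Values of μ(k) for 1 ≤ k ≤ 102: μ(1) = 1, μ(2) = -1, μ(3) = -1, μ(5) = -1, μ(6) = 1, μ(7) = -1, μ(10) = 1, μ(11) = -1, μ(13) = -1, μ(14) = 1, μ(15) = 1, μ(17) = -1, μ(19) = -1, μ(21) = 1, μ(22) = 1, μ(23) = -1, μ(26) = 1, μ(29) = -1, μ(30) = -1, μ(31) = -1, μ(33) = 1, μ(34) = 1, μ(35) = 1, μ(37) = -1, μ(38) = 1, μ(39) = 1, μ(41) = -1, μ(42) = -1, μ(43) = -1, μ(46) = 1, μ(47) = -1, μ(51) = 1, μ(53) = -1, μ(55) = 1, μ(57) = 1, μ(58) = 1, μ(59) = -1, μ(61) = -1, μ(62) = 1, μ(65) = 1, μ(66) = -1, μ(67) = -1, μ(69) = 1, μ(70) = -1, μ(71) = -1, μ(73) = -1, μ(74) = 1, μ(77) = 1, μ(78) = -1, μ(79) = -1, μ(82) = 1, μ(83) = -1, μ(85) = 1, μ(86) = 1, μ(87) = 1, μ(89) = -1, μ(91) = 1, μ(93) = 1, μ(94) = 1, μ(95) = 1, μ(97) = -1, μ(101) = -1, μ(102) = -1, with μ = 0 on non-squarefree integers. Summing μ(k)/k for k where μ(k) ≠ 0 gives 2660830183286759736179348593747906673/232862364358497360900063316880507363070 ≈ 0.0114. (PNT ⟺ this sum → 0 as n → ∞.)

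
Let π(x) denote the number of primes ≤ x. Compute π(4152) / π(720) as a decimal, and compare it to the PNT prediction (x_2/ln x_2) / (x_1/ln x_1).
π(4152)/π(720) = 570/128 ≈ 4.4531;  PNT prediction ≈ 4.5539.

π(720) = 128 and π(4152) = 570, so π(4152)/π(720) ≈ 4.4531. The PNT-predicted ratio is (4152/ln(4152)) / (720/ln(720)) ≈ 4.5539. The two agree to within a few percent, as expected.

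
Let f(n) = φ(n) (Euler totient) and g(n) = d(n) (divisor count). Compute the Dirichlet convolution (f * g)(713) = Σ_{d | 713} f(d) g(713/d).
(φ * d)(713) = 768

Divisors of 713: [1, 23, 31, 713]. For each d | 713:
  d = 1: φ(1) · d(713/1) = 1 · 4 = 4
  d = 23: φ(23) · d(713/23) = 22 · 2 = 44
  d = 31: φ(31) · d(713/31) = 30 · 2 = 60
  d = 713: φ(713) · d(713/713) = 660 · 1 = 660
Summing: (φ * d)(713) = 4 + 44 + 60 + 660 = 768.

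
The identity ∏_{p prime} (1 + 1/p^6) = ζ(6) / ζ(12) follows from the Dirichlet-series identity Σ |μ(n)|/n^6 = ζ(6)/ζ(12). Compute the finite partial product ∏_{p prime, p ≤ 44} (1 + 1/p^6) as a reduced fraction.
∏ = 1359712698137872510059489328104656331148295030771712937358491632747920000/1336862024495300077504819810119357413472366273194284637902602168232026717

The primes p ≤ 44 are [2, 3, 5, 7, 11, 13, 17, 19, 23, 29, 31, 37, 41, 43]. For each, (1 + 1/p^6) = (p^6 + 1)/p^6. Multiplying these fractions over p ∈ [2, 3, 5, 7, 11, 13, 17, 19, 23, 29, 31, 37, 41, 43] gives 1359712698137872510059489328104656331148295030771712937358491632747920000/1336862024495300077504819810119357413472366273194284637902602168232026717. (In the limit P → ∞ this tends to ζ(6)/ζ(12).)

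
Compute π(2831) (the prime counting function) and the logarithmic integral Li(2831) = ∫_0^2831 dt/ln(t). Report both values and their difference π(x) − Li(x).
π(2831) = 410;  Li(2831) ≈ 421.57;  π(x) − Li(x) ≈ -11.57.

Direct count of primes ≤ 2831 gives π(2831) = 410. Numerical evaluation of the logarithmic integral gives Li(2831) ≈ 421.57. The difference π(x) − Li(x) ≈ -11.57 is typically negative for small/moderate x (Li(x) overestimates), though Littlewood's theorem shows this sign changes infinitely often.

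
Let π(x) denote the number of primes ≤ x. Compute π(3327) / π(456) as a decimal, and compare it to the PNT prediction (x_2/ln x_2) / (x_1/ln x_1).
π(3327)/π(456) = 468/87 ≈ 5.3793;  PNT prediction ≈ 5.5081.

π(456) = 87 and π(3327) = 468, so π(3327)/π(456) ≈ 5.3793. The PNT-predicted ratio is (3327/ln(3327)) / (456/ln(456)) ≈ 5.5081. The two agree to within a few percent, as expected.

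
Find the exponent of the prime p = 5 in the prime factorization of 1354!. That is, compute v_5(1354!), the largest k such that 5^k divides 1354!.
v_5(1354!) = 336

Legendre's formula: v_p(n!) = Σ_{k ≥ 1} ⌊n / p^k⌋. For p = 5, n = 1354, the terms are:
  ⌊1354/5^1⌋ = ⌊1354/5⌋ = 270
  ⌊1354/5^2⌋ = ⌊1354/25⌋ = 54
  ⌊1354/5^3⌋ = ⌊1354/125⌋ = 10
  ⌊1354/5^4⌋ = ⌊1354/625⌋ = 2
(the next term ⌊1354/5^5⌋ = 0, terminating the sum). Summing: v_5(1354!) = 270 + 54 + 10 + 2 = 336.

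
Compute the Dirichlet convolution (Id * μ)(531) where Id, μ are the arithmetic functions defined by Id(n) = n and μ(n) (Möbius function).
(Id * μ)(531) = 348

Divisors of 531: [1, 3, 9, 59, 177, 531]. For each d | 531:
  d = 1: Id(1) · μ(531/1) = 1 · 0 = 0
  d = 3: Id(3) · μ(531/3) = 3 · 1 = 3
  d = 9: Id(9) · μ(531/9) = 9 · -1 = -9
  d = 59: Id(59) · μ(531/59) = 59 · 0 = 0
  d = 177: Id(177) · μ(531/177) = 177 · -1 = -177
  d = 531: Id(531) · μ(531/531) = 531 · 1 = 531
Summing: (Id * μ)(531) = 0 + 3 + -9 + 0 + -177 + 531 = 348.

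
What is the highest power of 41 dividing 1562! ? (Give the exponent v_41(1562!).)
v_41(1562!) = 38

Legendre's formula: v_p(n!) = Σ_{k ≥ 1} ⌊n / p^k⌋. For p = 41, n = 1562, the terms are:
  ⌊1562/41^1⌋ = ⌊1562/41⌋ = 38
(the next term ⌊1562/41^2⌋ = 0, terminating the sum). Summing: v_41(1562!) = 38 = 38.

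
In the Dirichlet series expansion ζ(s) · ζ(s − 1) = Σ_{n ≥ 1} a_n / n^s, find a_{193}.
σ(193) = 194

In the product (Σ m^0/m^s)(Σ k / k^s) = Σ (Σ_{d | n} d) / n^s, the coefficient of 1/n^s is σ(n) = Σ_{d | n} d. For n = 193, divisors are [1, 193]; summing: σ(193) = 194.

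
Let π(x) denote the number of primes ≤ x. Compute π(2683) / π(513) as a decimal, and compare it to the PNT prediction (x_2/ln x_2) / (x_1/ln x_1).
π(2683)/π(513) = 389/97 ≈ 4.0103;  PNT prediction ≈ 4.1340.

π(513) = 97 and π(2683) = 389, so π(2683)/π(513) ≈ 4.0103. The PNT-predicted ratio is (2683/ln(2683)) / (513/ln(513)) ≈ 4.1340. The two agree to within a few percent, as expected.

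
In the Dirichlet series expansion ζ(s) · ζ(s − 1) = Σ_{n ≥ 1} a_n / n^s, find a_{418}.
σ(418) = 720

In the product (Σ m^0/m^s)(Σ k / k^s) = Σ (Σ_{d | n} d) / n^s, the coefficient of 1/n^s is σ(n) = Σ_{d | n} d. For n = 418, divisors are [1, 2, 11, 19, 22, 38, 209, 418]; summing: σ(418) = 720.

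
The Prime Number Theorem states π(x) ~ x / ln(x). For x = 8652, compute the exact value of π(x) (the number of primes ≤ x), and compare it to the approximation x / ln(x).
π(8652) = 1077;  x/ln(x) ≈ 954.38;  relative error ≈ 11.39%.

Directly count primes up to 8652: π(8652) = 1077. The PNT approximation gives 8652/ln(8652) ≈ 8652/9.06555 ≈ 954.38. Relative error (π(x) − x/ln(x)) / π(x) ≈ 11.39%; the approximation is known to undercount slightly (Li(x) is a better estimate).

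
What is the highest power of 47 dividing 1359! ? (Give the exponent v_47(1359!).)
v_47(1359!) = 28

Legendre's formula: v_p(n!) = Σ_{k ≥ 1} ⌊n / p^k⌋. For p = 47, n = 1359, the terms are:
  ⌊1359/47^1⌋ = ⌊1359/47⌋ = 28
(the next term ⌊1359/47^2⌋ = 0, terminating the sum). Summing: v_47(1359!) = 28 = 28.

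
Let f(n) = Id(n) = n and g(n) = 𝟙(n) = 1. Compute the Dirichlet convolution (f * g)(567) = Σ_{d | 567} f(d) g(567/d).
(Id * 𝟙)(567) = 968

Divisors of 567: [1, 3, 7, 9, 21, 27, 63, 81, 189, 567]. For each d | 567:
  d = 1: Id(1) · 𝟙(567/1) = 1 · 1 = 1
  d = 3: Id(3) · 𝟙(567/3) = 3 · 1 = 3
  d = 7: Id(7) · 𝟙(567/7) = 7 · 1 = 7
  d = 9: Id(9) · 𝟙(567/9) = 9 · 1 = 9
  d = 21: Id(21) · 𝟙(567/21) = 21 · 1 = 21
  d = 27: Id(27) · 𝟙(567/27) = 27 · 1 = 27
  d = 63: Id(63) · 𝟙(567/63) = 63 · 1 = 63
  d = 81: Id(81) · 𝟙(567/81) = 81 · 1 = 81
  d = 189: Id(189) · 𝟙(567/189) = 189 · 1 = 189
  d = 567: Id(567) · 𝟙(567/567) = 567 · 1 = 567
Summing: (Id * 𝟙)(567) = 1 + 3 + 7 + 9 + 21 + 27 + 63 + 81 + 189 + 567 = 968.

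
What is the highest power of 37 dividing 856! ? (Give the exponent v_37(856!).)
v_37(856!) = 23

Legendre's formula: v_p(n!) = Σ_{k ≥ 1} ⌊n / p^k⌋. For p = 37, n = 856, the terms are:
  ⌊856/37^1⌋ = ⌊856/37⌋ = 23
(the next term ⌊856/37^2⌋ = 0, terminating the sum). Summing: v_37(856!) = 23 = 23.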